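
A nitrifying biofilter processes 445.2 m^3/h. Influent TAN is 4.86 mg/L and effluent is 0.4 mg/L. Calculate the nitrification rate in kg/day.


Concentration drop: TAN_in - TAN_out = 4.86 - 0.4 = 4.46 mg/L
Hourly TAN removed = Q * dTAN = 445.2 m^3/h * 4.46 mg/L = 1985.592 g/h  (m^3/h * mg/L = g/h)
Daily TAN removed = 1985.592 * 24 = 47654.208 g/day
Convert to kg/day: 47654.208 / 1000 = 47.654208 kg/day

47.654208 kg/day


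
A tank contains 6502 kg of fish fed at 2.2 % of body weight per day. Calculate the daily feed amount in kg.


Feeding rate fraction = 2.2% / 100 = 0.022
Daily feed = 6502 kg * 0.022 = 143.044 kg/day

143.044 kg/day


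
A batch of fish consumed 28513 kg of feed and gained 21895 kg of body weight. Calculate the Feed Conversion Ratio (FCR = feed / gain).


FCR = feed consumed / weight gained
FCR = 28513 kg / 21895 kg = 1.30226

1.30226


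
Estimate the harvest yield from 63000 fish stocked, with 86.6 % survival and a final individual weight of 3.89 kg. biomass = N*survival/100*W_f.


Survivors = 63000 * 86.6/100 = 54558 fish
Harvest biomass = survivors * W_f = 54558 * 3.89 = 212230.62 kg

212230.62 kg


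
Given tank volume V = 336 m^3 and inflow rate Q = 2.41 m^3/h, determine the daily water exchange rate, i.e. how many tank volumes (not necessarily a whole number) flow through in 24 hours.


Daily flow volume = 2.41 m^3/h * 24 h = 57.84 m^3/day
Exchanges = daily flow / tank volume = 57.84 / 336 = 0.172143 exchanges/day

0.172143 exchanges/day


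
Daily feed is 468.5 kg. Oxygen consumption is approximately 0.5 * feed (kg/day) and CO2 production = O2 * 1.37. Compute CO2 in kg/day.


O2 = 468.5 * 0.5 = 234.25
CO2 = 234.25 * 1.37 = 320.9225

320.9225 kg/day


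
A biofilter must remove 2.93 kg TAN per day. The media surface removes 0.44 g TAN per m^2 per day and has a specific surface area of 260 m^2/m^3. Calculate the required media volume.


A = 2.93*1000 / 0.44 = 6659.0909 m^2
V = 6659.0909 / 260 = 25.6119

25.6119 m^3


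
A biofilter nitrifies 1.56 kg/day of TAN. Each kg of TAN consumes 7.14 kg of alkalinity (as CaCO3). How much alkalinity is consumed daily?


Alkalinity factor: 7.14 kg CaCO3 consumed per kg TAN nitrified
alk = 1.56 kg TAN * 7.14 = 11.1384 kg CaCO3/day

11.1384 kg CaCO3/day


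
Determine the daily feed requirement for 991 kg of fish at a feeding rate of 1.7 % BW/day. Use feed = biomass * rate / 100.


Feeding rate fraction = 1.7% / 100 = 0.017
Daily feed = 991 kg * 0.017 = 16.847 kg/day

16.847 kg/day


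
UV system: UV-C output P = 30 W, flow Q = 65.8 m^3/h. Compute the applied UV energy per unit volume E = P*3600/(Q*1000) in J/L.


Energy delivered per hour = 30 W * 3600 s = 108000 J/h
Volume treated per hour = 65.8 m^3/h * 1000 = 65800 L/h
dose = 108000 / 65800 = 1.64134 J/L

1.64134 J/L


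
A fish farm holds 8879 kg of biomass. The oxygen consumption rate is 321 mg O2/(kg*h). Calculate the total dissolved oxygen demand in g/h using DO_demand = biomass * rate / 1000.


Total O2 consumption (mg/h) = 8879 kg * 321 mg/(kg*h) = 2850159 mg/h
Convert to g/h: 2850159 / 1000 = 2850.159 g/h

2850.159 g/h


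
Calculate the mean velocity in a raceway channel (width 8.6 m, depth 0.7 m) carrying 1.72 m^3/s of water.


Cross-sectional area = W * d = 8.6 * 0.7 = 6.02 m^2
Velocity = Q / A = 1.72 / 6.02 = 0.285714 m/s

0.285714 m/s


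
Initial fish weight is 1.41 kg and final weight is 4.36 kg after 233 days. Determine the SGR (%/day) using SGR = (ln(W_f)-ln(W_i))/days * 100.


ln(W_f) = ln(4.36) = 1.4724721
ln(W_i) = ln(1.41) = 0.3435897
ln(W_f) - ln(W_i) = 1.4724721 - 0.3435897 = 1.1288824
SGR = 1.1288824 / 233 * 100 = 0.484499 %/day

0.484499 %/day


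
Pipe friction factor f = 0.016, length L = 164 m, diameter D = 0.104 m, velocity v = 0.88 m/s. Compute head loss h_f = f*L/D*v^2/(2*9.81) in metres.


v^2 = 0.88^2 = 0.7744 m^2/s^2
L/D = 164/0.104 = 1576.9231
h_f = f*(L/D)*v^2/(2g) = 0.016 * 1576.9231 * 0.7744 / 19.62 = 0.995857 m

0.995857 m


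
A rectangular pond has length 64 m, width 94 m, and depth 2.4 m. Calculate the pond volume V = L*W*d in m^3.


Base area = L * W = 64 * 94 = 6016 m^2
Volume = area * depth = 6016 * 2.4 = 14438.4 m^3

14438.4 m^3


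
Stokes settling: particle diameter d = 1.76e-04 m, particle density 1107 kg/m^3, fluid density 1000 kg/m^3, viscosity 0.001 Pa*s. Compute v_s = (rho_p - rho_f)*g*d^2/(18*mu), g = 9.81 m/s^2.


Density difference: rho_p - rho_f = 1107 - 1000 = 107 kg/m^3
d^2 = (1.76e-04)^2 = 3.0976e-08 m^2
Numerator = (rho_p - rho_f) * g * d^2 = 107 * 9.81 * 3.0976e-08 = 3.2514578e-05
Denominator = 18 * mu = 18 * 0.001 = 0.018
v_s = 3.2514578e-05 / 0.018 = 0.00180637 m/s
Check: Re = rho_f * v_s * d / mu = 1000 * 0.00180637 * 1.76e-04 / 0.001 = 0.318 < 1, so Stokes' law applies.

0.00180637 m/s


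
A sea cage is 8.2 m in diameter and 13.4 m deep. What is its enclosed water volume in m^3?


r = d/2 = 8.2/2 = 4.1 m
Base area = pi*r^2 = pi*4.1^2 = 52.810173 m^2
Volume = 52.810173 * 13.4 = 707.656 m^3

707.656 m^3


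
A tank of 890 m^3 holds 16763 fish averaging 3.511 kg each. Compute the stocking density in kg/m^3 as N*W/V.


Total biomass = 16763 fish * 3.511 kg = 58854.893 kg
Density = total biomass / volume = 58854.893 / 890 = 66.1291 kg/m^3

66.1291 kg/m^3


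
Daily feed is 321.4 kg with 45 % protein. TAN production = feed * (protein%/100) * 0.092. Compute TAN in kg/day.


Protein in feed = 321.4 * 45/100 = 144.63 kg/day
TAN = protein * 0.092 = 144.63 * 0.092 = 13.30596 kg/day

13.30596 kg/day


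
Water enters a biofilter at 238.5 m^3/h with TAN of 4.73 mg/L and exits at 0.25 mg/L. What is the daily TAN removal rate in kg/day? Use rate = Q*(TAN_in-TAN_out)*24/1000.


Concentration drop: TAN_in - TAN_out = 4.73 - 0.25 = 4.48 mg/L
Hourly TAN removed = Q * dTAN = 238.5 m^3/h * 4.48 mg/L = 1068.48 g/h  (m^3/h * mg/L = g/h)
Daily TAN removed = 1068.48 * 24 = 25643.52 g/day
Convert to kg/day: 25643.52 / 1000 = 25.64352 kg/day

25.64352 kg/day


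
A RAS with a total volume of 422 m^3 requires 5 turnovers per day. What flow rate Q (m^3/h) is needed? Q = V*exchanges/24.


Daily recirculation volume = 422 m^3 * 5 = 2110 m^3/day
Flow rate Q = daily volume / 24 h = 2110 / 24 = 87.9167 m^3/h

87.9167 m^3/h


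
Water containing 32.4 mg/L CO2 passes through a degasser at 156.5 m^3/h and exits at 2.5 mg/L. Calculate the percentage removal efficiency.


CO2_out / CO2_in = 2.5 / 32.4 = 0.077160494
Fraction remaining = 0.077160494
efficiency = (1 - 0.077160494) * 100 = 92.284 %

92.284 %


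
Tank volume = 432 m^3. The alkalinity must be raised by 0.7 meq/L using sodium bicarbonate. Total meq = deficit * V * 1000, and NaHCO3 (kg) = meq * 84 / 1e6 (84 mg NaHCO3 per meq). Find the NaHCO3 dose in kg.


Tank volume in L = 432 m^3 * 1000 = 432000 L
Total meq required = 0.7 meq/L * 432000 L = 302400 meq
NaHCO3 mass = 302400 meq * 84 mg/meq / 1e6 = 25.4016 kg

25.4016 kg


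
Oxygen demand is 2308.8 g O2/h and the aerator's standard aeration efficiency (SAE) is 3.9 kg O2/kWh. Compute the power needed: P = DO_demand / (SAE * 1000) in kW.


SAE in g O2/kWh = 3.9 * 1000 = 3900 g/kWh
P = DO_demand / SAE_g = 2308.8 / 3900 = 0.592 kW

0.592 kW


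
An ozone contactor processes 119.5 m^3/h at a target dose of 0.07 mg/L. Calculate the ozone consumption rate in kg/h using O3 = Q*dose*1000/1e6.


O3 demand (mg/h) = Q * dose * 1000 = 119.5 * 0.07 * 1000 = 8365 mg/h
Convert mg to kg: 8365 / 1e6 = 0.008365 kg/h

0.008365 kg/h


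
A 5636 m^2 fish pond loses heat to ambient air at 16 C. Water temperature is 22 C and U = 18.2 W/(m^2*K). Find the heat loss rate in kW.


Temperature difference dT = 22 - 16 = 6 K
Heat loss (W) = U * A * dT = 18.2 * 5636 * 6 = 615451.2 W
Convert to kW: 615451.2 / 1000 = 615.4512 kW

615.4512 kW


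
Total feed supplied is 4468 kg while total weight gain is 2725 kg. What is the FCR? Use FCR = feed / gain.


FCR = feed consumed / weight gained
FCR = 4468 kg / 2725 kg = 1.63963

1.63963


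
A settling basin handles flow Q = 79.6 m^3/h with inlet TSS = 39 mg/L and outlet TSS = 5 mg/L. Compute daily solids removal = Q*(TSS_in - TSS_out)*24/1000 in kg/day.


Concentration drop: TSS_in - TSS_out = 39 - 5 = 34 mg/L
Hourly solids removed = Q * dTSS = 79.6 m^3/h * 34 mg/L = 2706.4 g/h  (m^3/h * mg/L = g/h)
Daily solids removed = 2706.4 * 24 = 64953.6 g/day
Convert g to kg: 64953.6 / 1000 = 64.9536 kg/day

64.9536 kg/day


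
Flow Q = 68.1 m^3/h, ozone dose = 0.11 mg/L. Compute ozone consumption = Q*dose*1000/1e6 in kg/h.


O3 demand (mg/h) = Q * dose * 1000 = 68.1 * 0.11 * 1000 = 7491 mg/h
Convert mg to kg: 7491 / 1e6 = 0.007491 kg/h

0.007491 kg/h


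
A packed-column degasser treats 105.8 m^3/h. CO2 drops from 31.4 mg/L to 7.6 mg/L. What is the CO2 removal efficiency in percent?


CO2_out / CO2_in = 7.6 / 31.4 = 0.24203822
Fraction remaining = 0.24203822
efficiency = (1 - 0.24203822) * 100 = 75.7962 %

75.7962 %


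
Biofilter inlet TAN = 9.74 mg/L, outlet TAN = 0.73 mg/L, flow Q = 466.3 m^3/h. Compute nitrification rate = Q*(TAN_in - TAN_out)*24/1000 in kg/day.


Concentration drop: TAN_in - TAN_out = 9.74 - 0.73 = 9.01 mg/L
Hourly TAN removed = Q * dTAN = 466.3 m^3/h * 9.01 mg/L = 4201.363 g/h  (m^3/h * mg/L = g/h)
Daily TAN removed = 4201.363 * 24 = 100832.712 g/day
Convert to kg/day: 100832.712 / 1000 = 100.832712 kg/day

100.832712 kg/day


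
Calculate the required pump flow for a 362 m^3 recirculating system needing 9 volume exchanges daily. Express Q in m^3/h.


Daily recirculation volume = 362 m^3 * 9 = 3258 m^3/day
Flow rate Q = daily volume / 24 h = 3258 / 24 = 135.75 m^3/h

135.75 m^3/h


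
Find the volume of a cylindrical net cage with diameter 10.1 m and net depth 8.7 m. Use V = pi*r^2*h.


r = d/2 = 10.1/2 = 5.05 m
Base area = pi*r^2 = pi*5.05^2 = 80.118467 m^2
Volume = 80.118467 * 8.7 = 697.031 m^3

697.031 m^3


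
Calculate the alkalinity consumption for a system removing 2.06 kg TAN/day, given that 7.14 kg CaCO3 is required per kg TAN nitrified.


Alkalinity factor: 7.14 kg CaCO3 consumed per kg TAN nitrified
alk = 2.06 kg TAN * 7.14 = 14.7084 kg CaCO3/day

14.7084 kg CaCO3/day


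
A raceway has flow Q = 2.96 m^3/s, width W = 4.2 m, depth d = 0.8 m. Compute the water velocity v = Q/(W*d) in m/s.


Cross-sectional area = W * d = 4.2 * 0.8 = 3.36 m^2
Velocity = Q / A = 2.96 / 3.36 = 0.880952 m/s

0.880952 m/s


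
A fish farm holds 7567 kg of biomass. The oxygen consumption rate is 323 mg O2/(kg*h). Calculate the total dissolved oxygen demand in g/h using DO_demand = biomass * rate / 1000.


Total O2 consumption (mg/h) = 7567 kg * 323 mg/(kg*h) = 2444141 mg/h
Convert to g/h: 2444141 / 1000 = 2444.141 g/h

2444.141 g/h


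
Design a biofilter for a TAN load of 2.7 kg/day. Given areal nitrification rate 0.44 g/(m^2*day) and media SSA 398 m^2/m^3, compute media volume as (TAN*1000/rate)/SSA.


A = 2.7*1000 / 0.44 = 6136.3636 m^2
V = 6136.3636 / 398 = 15.418

15.418 m^3


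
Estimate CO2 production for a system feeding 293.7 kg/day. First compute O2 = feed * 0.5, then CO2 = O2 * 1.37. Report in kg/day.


O2 = 293.7 * 0.5 = 146.85
CO2 = 146.85 * 1.37 = 201.1845

201.1845 kg/day


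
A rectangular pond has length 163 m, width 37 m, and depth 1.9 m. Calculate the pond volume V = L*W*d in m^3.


Base area = L * W = 163 * 37 = 6031 m^2
Volume = area * depth = 6031 * 1.9 = 11458.9 m^3

11458.9 m^3


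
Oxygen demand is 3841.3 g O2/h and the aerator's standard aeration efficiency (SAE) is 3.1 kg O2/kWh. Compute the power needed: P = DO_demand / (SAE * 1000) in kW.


SAE in g O2/kWh = 3.1 * 1000 = 3100 g/kWh
P = DO_demand / SAE_g = 3841.3 / 3100 = 1.23913 kW

1.23913 kW


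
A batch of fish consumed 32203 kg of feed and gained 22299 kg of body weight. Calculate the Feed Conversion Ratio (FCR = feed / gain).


FCR = feed consumed / weight gained
FCR = 32203 kg / 22299 kg = 1.44415

1.44415


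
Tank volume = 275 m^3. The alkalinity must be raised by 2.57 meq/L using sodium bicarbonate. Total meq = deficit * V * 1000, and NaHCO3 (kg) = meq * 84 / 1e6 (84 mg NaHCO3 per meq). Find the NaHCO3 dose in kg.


Tank volume in L = 275 m^3 * 1000 = 275000 L
Total meq required = 2.57 meq/L * 275000 L = 706750 meq
NaHCO3 mass = 706750 meq * 84 mg/meq / 1e6 = 59.367 kg

59.367 kg


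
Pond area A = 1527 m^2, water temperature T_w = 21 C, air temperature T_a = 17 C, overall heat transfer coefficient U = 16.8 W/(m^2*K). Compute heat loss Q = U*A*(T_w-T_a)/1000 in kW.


Temperature difference dT = 21 - 17 = 4 K
Heat loss (W) = U * A * dT = 16.8 * 1527 * 4 = 102614.4 W
Convert to kW: 102614.4 / 1000 = 102.6144 kW

102.6144 kW


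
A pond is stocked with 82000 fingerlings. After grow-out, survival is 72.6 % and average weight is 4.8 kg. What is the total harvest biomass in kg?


Survivors = 82000 * 72.6/100 = 59532 fish
Harvest biomass = survivors * W_f = 59532 * 4.8 = 285753.6 kg

285753.6 kg


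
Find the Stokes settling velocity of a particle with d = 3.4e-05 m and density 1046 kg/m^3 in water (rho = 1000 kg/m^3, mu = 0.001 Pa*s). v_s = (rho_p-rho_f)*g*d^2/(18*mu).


Density difference: rho_p - rho_f = 1046 - 1000 = 46 kg/m^3
d^2 = (3.4e-05)^2 = 1.156e-09 m^2
Numerator = (rho_p - rho_f) * g * d^2 = 46 * 9.81 * 1.156e-09 = 5.2165656e-07
Denominator = 18 * mu = 18 * 0.001 = 0.018
v_s = 5.2165656e-07 / 0.018 = 2.89809e-05 m/s
Check: Re = rho_f * v_s * d / mu = 1000 * 2.89809e-05 * 3.4e-05 / 0.001 = 9.85e-04 < 1, so Stokes' law applies.

2.89809e-05 m/s


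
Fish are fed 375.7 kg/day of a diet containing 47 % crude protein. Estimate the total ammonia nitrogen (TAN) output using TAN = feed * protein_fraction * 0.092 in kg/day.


Protein in feed = 375.7 * 47/100 = 176.579 kg/day
TAN = protein * 0.092 = 176.579 * 0.092 = 16.245268 kg/day

16.245268 kg/day


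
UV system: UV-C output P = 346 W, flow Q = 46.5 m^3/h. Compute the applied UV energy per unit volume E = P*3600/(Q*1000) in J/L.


Energy delivered per hour = 346 W * 3600 s = 1245600 J/h
Volume treated per hour = 46.5 m^3/h * 1000 = 46500 L/h
dose = 1245600 / 46500 = 26.7871 J/L

26.7871 J/L


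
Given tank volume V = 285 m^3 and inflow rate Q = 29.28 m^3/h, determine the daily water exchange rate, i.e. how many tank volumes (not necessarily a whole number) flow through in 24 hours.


Daily flow volume = 29.28 m^3/h * 24 h = 702.72 m^3/day
Exchanges = daily flow / tank volume = 702.72 / 285 = 2.46568 exchanges/day

2.46568 exchanges/day


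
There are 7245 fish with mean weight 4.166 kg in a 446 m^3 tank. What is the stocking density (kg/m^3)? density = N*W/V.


Total biomass = 7245 fish * 4.166 kg = 30182.67 kg
Density = total biomass / volume = 30182.67 / 446 = 67.6741 kg/m^3

67.6741 kg/m^3


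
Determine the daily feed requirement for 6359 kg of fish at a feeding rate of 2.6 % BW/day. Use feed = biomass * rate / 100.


Feeding rate fraction = 2.6% / 100 = 0.026
Daily feed = 6359 kg * 0.026 = 165.334 kg/day

165.334 kg/day


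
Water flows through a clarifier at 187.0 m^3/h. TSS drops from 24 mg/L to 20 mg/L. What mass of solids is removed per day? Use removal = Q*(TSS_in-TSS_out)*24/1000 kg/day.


Concentration drop: TSS_in - TSS_out = 24 - 20 = 4 mg/L
Hourly solids removed = Q * dTSS = 187.0 m^3/h * 4 mg/L = 748 g/h  (m^3/h * mg/L = g/h)
Daily solids removed = 748 * 24 = 17952 g/day
Convert g to kg: 17952 / 1000 = 17.952 kg/day

17.952 kg/day


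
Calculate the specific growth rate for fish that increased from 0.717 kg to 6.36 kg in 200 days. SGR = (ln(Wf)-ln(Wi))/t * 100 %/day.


ln(W_f) = ln(6.36) = 1.8500284
ln(W_i) = ln(0.717) = -0.33267944
ln(W_f) - ln(W_i) = 1.8500284 - -0.33267944 = 2.1827078
SGR = 2.1827078 / 200 * 100 = 1.09135 %/day

1.09135 %/day


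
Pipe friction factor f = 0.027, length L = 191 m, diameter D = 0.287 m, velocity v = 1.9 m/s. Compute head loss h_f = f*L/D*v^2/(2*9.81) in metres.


v^2 = 1.9^2 = 3.61 m^2/s^2
L/D = 191/0.287 = 665.50523
h_f = f*(L/D)*v^2/(2g) = 0.027 * 665.50523 * 3.61 / 19.62 = 3.30616 m

3.30616 m


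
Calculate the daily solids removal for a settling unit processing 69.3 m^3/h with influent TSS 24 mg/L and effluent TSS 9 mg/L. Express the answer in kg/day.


Concentration drop: TSS_in - TSS_out = 24 - 9 = 15 mg/L
Hourly solids removed = Q * dTSS = 69.3 m^3/h * 15 mg/L = 1039.5 g/h  (m^3/h * mg/L = g/h)
Daily solids removed = 1039.5 * 24 = 24948 g/day
Convert g to kg: 24948 / 1000 = 24.948 kg/day

24.948 kg/day


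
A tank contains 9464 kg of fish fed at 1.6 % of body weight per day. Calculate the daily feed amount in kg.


Feeding rate fraction = 1.6% / 100 = 0.016
Daily feed = 9464 kg * 0.016 = 151.424 kg/day

151.424 kg/day


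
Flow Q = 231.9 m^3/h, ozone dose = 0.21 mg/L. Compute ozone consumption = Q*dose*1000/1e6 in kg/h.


O3 demand (mg/h) = Q * dose * 1000 = 231.9 * 0.21 * 1000 = 48699 mg/h
Convert mg to kg: 48699 / 1e6 = 0.048699 kg/h

0.048699 kg/h


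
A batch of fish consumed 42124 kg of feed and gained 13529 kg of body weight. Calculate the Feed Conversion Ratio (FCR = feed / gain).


FCR = feed consumed / weight gained
FCR = 42124 kg / 13529 kg = 3.11361

3.11361


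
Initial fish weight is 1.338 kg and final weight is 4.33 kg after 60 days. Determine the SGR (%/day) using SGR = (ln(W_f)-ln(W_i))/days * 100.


ln(W_f) = ln(4.33) = 1.4655675
ln(W_i) = ln(1.338) = 0.29117596
ln(W_f) - ln(W_i) = 1.4655675 - 0.29117596 = 1.1743915
SGR = 1.1743915 / 60 * 100 = 1.95732 %/day

1.95732 %/day


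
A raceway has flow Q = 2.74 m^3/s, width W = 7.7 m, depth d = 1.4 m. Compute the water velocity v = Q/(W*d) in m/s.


Cross-sectional area = W * d = 7.7 * 1.4 = 10.78 m^2
Velocity = Q / A = 2.74 / 10.78 = 0.254174 m/s

0.254174 m/s


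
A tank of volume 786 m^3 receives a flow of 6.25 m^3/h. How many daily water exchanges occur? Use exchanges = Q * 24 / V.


Daily flow volume = 6.25 m^3/h * 24 h = 150 m^3/day
Exchanges = daily flow / tank volume = 150 / 786 = 0.19084 exchanges/day

0.19084 exchanges/day


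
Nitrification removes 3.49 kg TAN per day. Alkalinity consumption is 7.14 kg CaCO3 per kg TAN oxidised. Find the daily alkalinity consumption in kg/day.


Alkalinity factor: 7.14 kg CaCO3 consumed per kg TAN nitrified
alk = 3.49 kg TAN * 7.14 = 24.9186 kg CaCO3/day

24.9186 kg CaCO3/day


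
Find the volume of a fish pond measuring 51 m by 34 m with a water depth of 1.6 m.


Base area = L * W = 51 * 34 = 1734 m^2
Volume = area * depth = 1734 * 1.6 = 2774.4 m^3

2774.4 m^3


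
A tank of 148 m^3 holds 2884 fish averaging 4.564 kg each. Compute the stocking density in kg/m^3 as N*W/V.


Total biomass = 2884 fish * 4.564 kg = 13162.576 kg
Density = total biomass / volume = 13162.576 / 148 = 88.9363 kg/m^3

88.9363 kg/m^3


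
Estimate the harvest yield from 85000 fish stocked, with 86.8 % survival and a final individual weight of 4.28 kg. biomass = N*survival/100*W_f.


Survivors = 85000 * 86.8/100 = 73780 fish
Harvest biomass = survivors * W_f = 73780 * 4.28 = 315778.4 kg

315778.4 kg


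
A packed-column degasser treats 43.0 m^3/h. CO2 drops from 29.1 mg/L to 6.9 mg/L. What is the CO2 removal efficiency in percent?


CO2_out / CO2_in = 6.9 / 29.1 = 0.2371134
Fraction remaining = 0.2371134
efficiency = (1 - 0.2371134) * 100 = 76.2887 %

76.2887 %


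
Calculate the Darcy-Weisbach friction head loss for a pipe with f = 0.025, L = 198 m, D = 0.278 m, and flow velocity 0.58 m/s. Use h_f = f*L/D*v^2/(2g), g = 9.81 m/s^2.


v^2 = 0.58^2 = 0.3364 m^2/s^2
L/D = 198/0.278 = 712.23022
h_f = f*(L/D)*v^2/(2g) = 0.025 * 712.23022 * 0.3364 / 19.62 = 0.305293 m

0.305293 m


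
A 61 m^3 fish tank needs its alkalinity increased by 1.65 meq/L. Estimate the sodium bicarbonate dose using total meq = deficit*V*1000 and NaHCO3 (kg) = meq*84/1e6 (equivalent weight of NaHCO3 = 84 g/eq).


Tank volume in L = 61 m^3 * 1000 = 61000 L
Total meq required = 1.65 meq/L * 61000 L = 100650 meq
NaHCO3 mass = 100650 meq * 84 mg/meq / 1e6 = 8.4546 kg

8.4546 kg


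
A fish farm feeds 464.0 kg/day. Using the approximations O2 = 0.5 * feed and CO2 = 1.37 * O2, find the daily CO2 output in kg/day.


O2 = 464.0 * 0.5 = 232
CO2 = 232 * 1.37 = 317.84

317.84 kg/day


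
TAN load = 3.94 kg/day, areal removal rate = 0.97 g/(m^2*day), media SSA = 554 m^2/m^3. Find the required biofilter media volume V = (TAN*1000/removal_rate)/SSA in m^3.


A = 3.94*1000 / 0.97 = 4061.8557 m^2
V = 4061.8557 / 554 = 7.33187

7.33187 m^3


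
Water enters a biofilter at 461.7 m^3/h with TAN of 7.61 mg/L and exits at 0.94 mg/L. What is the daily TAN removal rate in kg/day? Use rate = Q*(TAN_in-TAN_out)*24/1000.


Concentration drop: TAN_in - TAN_out = 7.61 - 0.94 = 6.67 mg/L
Hourly TAN removed = Q * dTAN = 461.7 m^3/h * 6.67 mg/L = 3079.539 g/h  (m^3/h * mg/L = g/h)
Daily TAN removed = 3079.539 * 24 = 73908.936 g/day
Convert to kg/day: 73908.936 / 1000 = 73.908936 kg/day

73.908936 kg/day


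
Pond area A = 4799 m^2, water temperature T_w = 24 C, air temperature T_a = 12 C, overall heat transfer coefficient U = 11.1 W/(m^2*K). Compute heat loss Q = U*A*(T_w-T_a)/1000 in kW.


Temperature difference dT = 24 - 12 = 12 K
Heat loss (W) = U * A * dT = 11.1 * 4799 * 12 = 639226.8 W
Convert to kW: 639226.8 / 1000 = 639.2268 kW

639.2268 kW


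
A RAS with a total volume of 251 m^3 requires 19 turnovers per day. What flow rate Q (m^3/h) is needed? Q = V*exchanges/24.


Daily recirculation volume = 251 m^3 * 19 = 4769 m^3/day
Flow rate Q = daily volume / 24 h = 4769 / 24 = 198.708 m^3/h

198.708 m^3/h


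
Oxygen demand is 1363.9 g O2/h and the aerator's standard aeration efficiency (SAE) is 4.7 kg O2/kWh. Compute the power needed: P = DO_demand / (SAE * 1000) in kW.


SAE in g O2/kWh = 4.7 * 1000 = 4700 g/kWh
P = DO_demand / SAE_g = 1363.9 / 4700 = 0.290191 kW

0.290191 kW


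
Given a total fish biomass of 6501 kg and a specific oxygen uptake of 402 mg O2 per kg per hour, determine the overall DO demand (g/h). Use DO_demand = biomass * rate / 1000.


Total O2 consumption (mg/h) = 6501 kg * 402 mg/(kg*h) = 2613402 mg/h
Convert to g/h: 2613402 / 1000 = 2613.402 g/h

2613.402 g/h


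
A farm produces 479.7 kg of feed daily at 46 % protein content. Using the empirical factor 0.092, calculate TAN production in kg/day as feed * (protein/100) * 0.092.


Protein in feed = 479.7 * 46/100 = 220.662 kg/day
TAN = protein * 0.092 = 220.662 * 0.092 = 20.300904 kg/day

20.300904 kg/day


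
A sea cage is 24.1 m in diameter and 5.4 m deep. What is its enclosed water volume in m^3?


r = d/2 = 24.1/2 = 12.05 m
Base area = pi*r^2 = pi*12.05^2 = 456.16711 m^2
Volume = 456.16711 * 5.4 = 2463.3 m^3

2463.3 m^3


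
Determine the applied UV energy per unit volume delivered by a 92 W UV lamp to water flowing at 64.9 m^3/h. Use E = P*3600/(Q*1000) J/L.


Energy delivered per hour = 92 W * 3600 s = 331200 J/h
Volume treated per hour = 64.9 m^3/h * 1000 = 64900 L/h
dose = 331200 / 64900 = 5.10324 J/L

5.10324 J/L


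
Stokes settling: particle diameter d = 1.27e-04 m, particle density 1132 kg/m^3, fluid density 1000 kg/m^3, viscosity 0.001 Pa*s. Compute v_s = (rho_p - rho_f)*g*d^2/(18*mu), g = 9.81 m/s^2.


Density difference: rho_p - rho_f = 1132 - 1000 = 132 kg/m^3
d^2 = (1.27e-04)^2 = 1.6129e-08 m^2
Numerator = (rho_p - rho_f) * g * d^2 = 132 * 9.81 * 1.6129e-08 = 2.0885765e-05
Denominator = 18 * mu = 18 * 0.001 = 0.018
v_s = 2.0885765e-05 / 0.018 = 0.00116032 m/s
Check: Re = rho_f * v_s * d / mu = 1000 * 0.00116032 * 1.27e-04 / 0.001 = 0.147 < 1, so Stokes' law applies.

0.00116032 m/s


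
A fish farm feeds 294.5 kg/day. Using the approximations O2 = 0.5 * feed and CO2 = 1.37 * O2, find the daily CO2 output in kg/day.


O2 = 294.5 * 0.5 = 147.25
CO2 = 147.25 * 1.37 = 201.7325

201.7325 kg/day


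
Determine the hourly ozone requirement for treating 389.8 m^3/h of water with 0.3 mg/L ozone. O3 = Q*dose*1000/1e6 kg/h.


O3 demand (mg/h) = Q * dose * 1000 = 389.8 * 0.3 * 1000 = 116940 mg/h
Convert mg to kg: 116940 / 1e6 = 0.11694 kg/h

0.11694 kg/h


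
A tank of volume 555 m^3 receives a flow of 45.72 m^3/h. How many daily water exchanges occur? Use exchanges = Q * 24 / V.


Daily flow volume = 45.72 m^3/h * 24 h = 1097.28 m^3/day
Exchanges = daily flow / tank volume = 1097.28 / 555 = 1.97708 exchanges/day

1.97708 exchanges/day


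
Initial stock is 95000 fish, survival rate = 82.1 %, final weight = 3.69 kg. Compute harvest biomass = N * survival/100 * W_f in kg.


Survivors = 95000 * 82.1/100 = 77995 fish
Harvest biomass = survivors * W_f = 77995 * 3.69 = 287801.55 kg

287801.55 kg


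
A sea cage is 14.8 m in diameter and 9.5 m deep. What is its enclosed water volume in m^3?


r = d/2 = 14.8/2 = 7.4 m
Base area = pi*r^2 = pi*7.4^2 = 172.03361 m^2
Volume = 172.03361 * 9.5 = 1634.32 m^3

1634.32 m^3


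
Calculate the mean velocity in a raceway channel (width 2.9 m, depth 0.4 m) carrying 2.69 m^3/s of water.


Cross-sectional area = W * d = 2.9 * 0.4 = 1.16 m^2
Velocity = Q / A = 2.69 / 1.16 = 2.31897 m/s

2.31897 m/s


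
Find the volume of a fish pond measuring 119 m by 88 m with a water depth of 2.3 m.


Base area = L * W = 119 * 88 = 10472 m^2
Volume = area * depth = 10472 * 2.3 = 24085.6 m^3

24085.6 m^3


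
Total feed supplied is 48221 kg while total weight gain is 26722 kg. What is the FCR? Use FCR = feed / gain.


FCR = feed consumed / weight gained
FCR = 48221 kg / 26722 kg = 1.80454

1.80454


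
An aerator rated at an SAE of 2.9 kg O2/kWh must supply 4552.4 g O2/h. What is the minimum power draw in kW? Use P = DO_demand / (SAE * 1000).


SAE in g O2/kWh = 2.9 * 1000 = 2900 g/kWh
P = DO_demand / SAE_g = 4552.4 / 2900 = 1.56979 kW

1.56979 kW


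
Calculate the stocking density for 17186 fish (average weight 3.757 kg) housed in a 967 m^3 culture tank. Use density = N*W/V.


Total biomass = 17186 fish * 3.757 kg = 64567.802 kg
Density = total biomass / volume = 64567.802 / 967 = 66.7713 kg/m^3

66.7713 kg/m^3


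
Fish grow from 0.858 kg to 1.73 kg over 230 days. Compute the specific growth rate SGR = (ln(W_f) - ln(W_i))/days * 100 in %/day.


ln(W_f) = ln(1.73) = 0.54812141
ln(W_i) = ln(0.858) = -0.15315118
ln(W_f) - ln(W_i) = 0.54812141 - -0.15315118 = 0.70127259
SGR = 0.70127259 / 230 * 100 = 0.304901 %/day

0.304901 %/day


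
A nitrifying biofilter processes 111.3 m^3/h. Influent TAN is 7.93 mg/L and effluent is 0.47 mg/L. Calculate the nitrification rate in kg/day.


Concentration drop: TAN_in - TAN_out = 7.93 - 0.47 = 7.46 mg/L
Hourly TAN removed = Q * dTAN = 111.3 m^3/h * 7.46 mg/L = 830.298 g/h  (m^3/h * mg/L = g/h)
Daily TAN removed = 830.298 * 24 = 19927.152 g/day
Convert to kg/day: 19927.152 / 1000 = 19.927152 kg/day

19.927152 kg/day


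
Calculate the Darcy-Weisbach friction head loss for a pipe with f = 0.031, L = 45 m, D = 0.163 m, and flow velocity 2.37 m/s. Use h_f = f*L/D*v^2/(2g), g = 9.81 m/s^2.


v^2 = 2.37^2 = 5.6169 m^2/s^2
L/D = 45/0.163 = 276.07362
h_f = f*(L/D)*v^2/(2g) = 0.031 * 276.07362 * 5.6169 / 19.62 = 2.4501 m

2.4501 m


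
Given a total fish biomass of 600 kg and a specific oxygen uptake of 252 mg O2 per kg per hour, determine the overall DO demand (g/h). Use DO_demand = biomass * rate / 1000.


Total O2 consumption (mg/h) = 600 kg * 252 mg/(kg*h) = 151200 mg/h
Convert to g/h: 151200 / 1000 = 151.2 g/h

151.2 g/h


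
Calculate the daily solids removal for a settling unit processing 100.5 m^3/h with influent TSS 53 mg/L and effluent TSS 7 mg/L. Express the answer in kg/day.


Concentration drop: TSS_in - TSS_out = 53 - 7 = 46 mg/L
Hourly solids removed = Q * dTSS = 100.5 m^3/h * 46 mg/L = 4623 g/h  (m^3/h * mg/L = g/h)
Daily solids removed = 4623 * 24 = 110952 g/day
Convert g to kg: 110952 / 1000 = 110.952 kg/day

110.952 kg/day


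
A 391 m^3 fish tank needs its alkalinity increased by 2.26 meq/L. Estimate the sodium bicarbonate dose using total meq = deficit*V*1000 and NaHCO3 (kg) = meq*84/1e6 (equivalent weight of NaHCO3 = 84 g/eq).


Tank volume in L = 391 m^3 * 1000 = 391000 L
Total meq required = 2.26 meq/L * 391000 L = 883660 meq
NaHCO3 mass = 883660 meq * 84 mg/meq / 1e6 = 74.2274 kg

74.2274 kg


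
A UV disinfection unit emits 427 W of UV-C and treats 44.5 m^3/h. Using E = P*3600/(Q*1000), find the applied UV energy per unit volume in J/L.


Energy delivered per hour = 427 W * 3600 s = 1537200 J/h
Volume treated per hour = 44.5 m^3/h * 1000 = 44500 L/h
dose = 1537200 / 44500 = 34.5438 J/L

34.5438 J/L


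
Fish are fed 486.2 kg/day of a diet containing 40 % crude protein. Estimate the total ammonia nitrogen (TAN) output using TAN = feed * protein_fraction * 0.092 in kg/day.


Protein in feed = 486.2 * 40/100 = 194.48 kg/day
TAN = protein * 0.092 = 194.48 * 0.092 = 17.89216 kg/day

17.89216 kg/day


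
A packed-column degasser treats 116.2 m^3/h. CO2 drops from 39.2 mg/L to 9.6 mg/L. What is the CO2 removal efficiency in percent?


CO2_out / CO2_in = 9.6 / 39.2 = 0.24489796
Fraction remaining = 0.24489796
efficiency = (1 - 0.24489796) * 100 = 75.5102 %

75.5102 %


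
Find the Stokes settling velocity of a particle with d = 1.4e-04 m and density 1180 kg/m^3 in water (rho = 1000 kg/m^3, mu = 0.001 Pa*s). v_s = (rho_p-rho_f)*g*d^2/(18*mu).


Density difference: rho_p - rho_f = 1180 - 1000 = 180 kg/m^3
d^2 = (1.4e-04)^2 = 1.96e-08 m^2
Numerator = (rho_p - rho_f) * g * d^2 = 180 * 9.81 * 1.96e-08 = 3.460968e-05
Denominator = 18 * mu = 18 * 0.001 = 0.018
v_s = 3.460968e-05 / 0.018 = 0.00192276 m/s
Check: Re = rho_f * v_s * d / mu = 1000 * 0.00192276 * 1.4e-04 / 0.001 = 0.269 < 1, so Stokes' law applies.

0.00192276 m/s


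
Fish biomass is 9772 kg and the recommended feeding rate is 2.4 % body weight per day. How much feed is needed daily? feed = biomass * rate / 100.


Feeding rate fraction = 2.4% / 100 = 0.024
Daily feed = 9772 kg * 0.024 = 234.528 kg/day

234.528 kg/day


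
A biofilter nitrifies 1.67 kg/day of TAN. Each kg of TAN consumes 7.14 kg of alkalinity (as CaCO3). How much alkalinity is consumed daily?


Alkalinity factor: 7.14 kg CaCO3 consumed per kg TAN nitrified
alk = 1.67 kg TAN * 7.14 = 11.9238 kg CaCO3/day

11.9238 kg CaCO3/day


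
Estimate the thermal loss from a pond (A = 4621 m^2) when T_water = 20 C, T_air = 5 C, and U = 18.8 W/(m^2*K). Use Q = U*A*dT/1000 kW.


Temperature difference dT = 20 - 5 = 15 K
Heat loss (W) = U * A * dT = 18.8 * 4621 * 15 = 1303122 W
Convert to kW: 1303122 / 1000 = 1303.122 kW

1303.122 kW


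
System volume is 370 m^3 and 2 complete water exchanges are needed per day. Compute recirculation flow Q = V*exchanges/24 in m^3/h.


Daily recirculation volume = 370 m^3 * 2 = 740 m^3/day
Flow rate Q = daily volume / 24 h = 740 / 24 = 30.8333 m^3/h

30.8333 m^3/h


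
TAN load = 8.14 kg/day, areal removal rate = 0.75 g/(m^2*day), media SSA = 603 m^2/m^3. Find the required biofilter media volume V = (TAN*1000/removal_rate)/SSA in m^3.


A = 8.14*1000 / 0.75 = 10853.333 m^2
V = 10853.333 / 603 = 17.9989

17.9989 m^3


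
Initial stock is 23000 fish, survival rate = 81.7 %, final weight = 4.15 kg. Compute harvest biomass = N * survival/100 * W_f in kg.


Survivors = 23000 * 81.7/100 = 18791 fish
Harvest biomass = survivors * W_f = 18791 * 4.15 = 77982.65 kg

77982.65 kg


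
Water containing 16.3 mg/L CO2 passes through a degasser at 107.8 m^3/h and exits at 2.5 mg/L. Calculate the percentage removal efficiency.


CO2_out / CO2_in = 2.5 / 16.3 = 0.15337423
Fraction remaining = 0.15337423
efficiency = (1 - 0.15337423) * 100 = 84.6626 %

84.6626 %


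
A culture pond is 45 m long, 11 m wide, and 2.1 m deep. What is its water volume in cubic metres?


Base area = L * W = 45 * 11 = 495 m^2
Volume = area * depth = 495 * 2.1 = 1039.5 m^3

1039.5 m^3


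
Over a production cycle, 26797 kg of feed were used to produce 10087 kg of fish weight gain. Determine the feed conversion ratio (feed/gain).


FCR = feed consumed / weight gained
FCR = 26797 kg / 10087 kg = 2.65659

2.65659


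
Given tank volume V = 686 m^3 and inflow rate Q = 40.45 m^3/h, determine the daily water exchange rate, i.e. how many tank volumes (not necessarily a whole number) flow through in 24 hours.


Daily flow volume = 40.45 m^3/h * 24 h = 970.8 m^3/day
Exchanges = daily flow / tank volume = 970.8 / 686 = 1.41516 exchanges/day

1.41516 exchanges/day


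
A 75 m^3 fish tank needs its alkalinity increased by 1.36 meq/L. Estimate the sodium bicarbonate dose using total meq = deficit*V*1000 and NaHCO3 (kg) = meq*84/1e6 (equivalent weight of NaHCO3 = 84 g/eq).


Tank volume in L = 75 m^3 * 1000 = 75000 L
Total meq required = 1.36 meq/L * 75000 L = 102000 meq
NaHCO3 mass = 102000 meq * 84 mg/meq / 1e6 = 8.568 kg

8.568 kg


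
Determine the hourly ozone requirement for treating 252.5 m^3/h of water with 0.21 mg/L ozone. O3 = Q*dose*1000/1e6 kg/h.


O3 demand (mg/h) = Q * dose * 1000 = 252.5 * 0.21 * 1000 = 53025 mg/h
Convert mg to kg: 53025 / 1e6 = 0.053025 kg/h

0.053025 kg/h


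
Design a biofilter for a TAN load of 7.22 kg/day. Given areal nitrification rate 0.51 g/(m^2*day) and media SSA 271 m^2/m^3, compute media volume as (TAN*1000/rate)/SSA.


A = 7.22*1000 / 0.51 = 14156.863 m^2
V = 14156.863 / 271 = 52.2393

52.2393 m^3


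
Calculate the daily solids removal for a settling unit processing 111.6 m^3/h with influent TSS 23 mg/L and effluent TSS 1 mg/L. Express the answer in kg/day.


Concentration drop: TSS_in - TSS_out = 23 - 1 = 22 mg/L
Hourly solids removed = Q * dTSS = 111.6 m^3/h * 22 mg/L = 2455.2 g/h  (m^3/h * mg/L = g/h)
Daily solids removed = 2455.2 * 24 = 58924.8 g/day
Convert g to kg: 58924.8 / 1000 = 58.9248 kg/day

58.9248 kg/day


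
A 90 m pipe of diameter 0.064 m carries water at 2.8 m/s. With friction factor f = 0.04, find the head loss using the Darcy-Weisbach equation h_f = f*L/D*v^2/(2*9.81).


v^2 = 2.8^2 = 7.84 m^2/s^2
L/D = 90/0.064 = 1406.25
h_f = f*(L/D)*v^2/(2g) = 0.04 * 1406.25 * 7.84 / 19.62 = 22.4771 m

22.4771 m


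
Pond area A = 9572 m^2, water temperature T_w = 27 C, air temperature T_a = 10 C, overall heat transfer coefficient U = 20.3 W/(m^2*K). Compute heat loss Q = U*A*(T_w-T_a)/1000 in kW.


Temperature difference dT = 27 - 10 = 17 K
Heat loss (W) = U * A * dT = 20.3 * 9572 * 17 = 3303297.2 W
Convert to kW: 3303297.2 / 1000 = 3303.2972 kW

3303.2972 kW


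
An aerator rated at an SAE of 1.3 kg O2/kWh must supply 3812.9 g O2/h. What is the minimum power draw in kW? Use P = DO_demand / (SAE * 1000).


SAE in g O2/kWh = 1.3 * 1000 = 1300 g/kWh
P = DO_demand / SAE_g = 3812.9 / 1300 = 2.933 kW

2.933 kW


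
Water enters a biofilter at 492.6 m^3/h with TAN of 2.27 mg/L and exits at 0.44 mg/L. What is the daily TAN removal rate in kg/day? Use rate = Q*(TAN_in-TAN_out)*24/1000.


Concentration drop: TAN_in - TAN_out = 2.27 - 0.44 = 1.83 mg/L
Hourly TAN removed = Q * dTAN = 492.6 m^3/h * 1.83 mg/L = 901.458 g/h  (m^3/h * mg/L = g/h)
Daily TAN removed = 901.458 * 24 = 21634.992 g/day
Convert to kg/day: 21634.992 / 1000 = 21.634992 kg/day

21.634992 kg/day


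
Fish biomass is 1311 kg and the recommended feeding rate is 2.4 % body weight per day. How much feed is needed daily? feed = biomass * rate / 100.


Feeding rate fraction = 2.4% / 100 = 0.024
Daily feed = 1311 kg * 0.024 = 31.464 kg/day

31.464 kg/day


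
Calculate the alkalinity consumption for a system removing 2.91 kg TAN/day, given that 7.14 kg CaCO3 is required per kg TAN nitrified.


Alkalinity factor: 7.14 kg CaCO3 consumed per kg TAN nitrified
alk = 2.91 kg TAN * 7.14 = 20.7774 kg CaCO3/day

20.7774 kg CaCO3/day


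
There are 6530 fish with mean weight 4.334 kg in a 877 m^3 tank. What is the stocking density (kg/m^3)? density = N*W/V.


Total biomass = 6530 fish * 4.334 kg = 28301.02 kg
Density = total biomass / volume = 28301.02 / 877 = 32.2703 kg/m^3

32.2703 kg/m^3


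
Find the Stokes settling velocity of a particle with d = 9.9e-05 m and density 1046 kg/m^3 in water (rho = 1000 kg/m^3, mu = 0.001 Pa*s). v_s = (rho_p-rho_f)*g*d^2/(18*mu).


Density difference: rho_p - rho_f = 1046 - 1000 = 46 kg/m^3
d^2 = (9.9e-05)^2 = 9.801e-09 m^2
Numerator = (rho_p - rho_f) * g * d^2 = 46 * 9.81 * 9.801e-09 = 4.4227993e-06
Denominator = 18 * mu = 18 * 0.001 = 0.018
v_s = 4.4227993e-06 / 0.018 = 2.45711e-04 m/s
Check: Re = rho_f * v_s * d / mu = 1000 * 2.45711e-04 * 9.9e-05 / 0.001 = 0.0243 < 1, so Stokes' law applies.

2.45711e-04 m/s


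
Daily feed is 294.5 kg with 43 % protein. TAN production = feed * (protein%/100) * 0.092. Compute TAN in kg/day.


Protein in feed = 294.5 * 43/100 = 126.635 kg/day
TAN = protein * 0.092 = 126.635 * 0.092 = 11.65042 kg/day

11.65042 kg/day


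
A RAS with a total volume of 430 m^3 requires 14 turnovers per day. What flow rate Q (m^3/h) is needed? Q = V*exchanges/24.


Daily recirculation volume = 430 m^3 * 14 = 6020 m^3/day
Flow rate Q = daily volume / 24 h = 6020 / 24 = 250.833 m^3/h

250.833 m^3/h


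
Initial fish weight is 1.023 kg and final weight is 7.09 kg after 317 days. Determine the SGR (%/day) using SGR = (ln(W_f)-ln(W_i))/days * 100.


ln(W_f) = ln(7.09) = 1.9586853
ln(W_i) = ln(1.023) = 0.022739487
ln(W_f) - ln(W_i) = 1.9586853 - 0.022739487 = 1.9359458
SGR = 1.9359458 / 317 * 100 = 0.610708 %/day

0.610708 %/day


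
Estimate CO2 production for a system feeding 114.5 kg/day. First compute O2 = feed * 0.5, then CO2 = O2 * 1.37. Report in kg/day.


O2 = 114.5 * 0.5 = 57.25
CO2 = 57.25 * 1.37 = 78.4325

78.4325 kg/day


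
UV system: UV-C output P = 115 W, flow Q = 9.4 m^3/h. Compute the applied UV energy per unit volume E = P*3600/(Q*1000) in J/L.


Energy delivered per hour = 115 W * 3600 s = 414000 J/h
Volume treated per hour = 9.4 m^3/h * 1000 = 9400 L/h
dose = 414000 / 9400 = 44.0426 J/L

44.0426 J/L


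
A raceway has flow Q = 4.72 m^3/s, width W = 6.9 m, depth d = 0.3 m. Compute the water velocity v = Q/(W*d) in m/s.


Cross-sectional area = W * d = 6.9 * 0.3 = 2.07 m^2
Velocity = Q / A = 4.72 / 2.07 = 2.28019 m/s

2.28019 m/s


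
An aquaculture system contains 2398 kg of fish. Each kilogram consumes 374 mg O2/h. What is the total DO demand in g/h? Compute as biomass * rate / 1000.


Total O2 consumption (mg/h) = 2398 kg * 374 mg/(kg*h) = 896852 mg/h
Convert to g/h: 896852 / 1000 = 896.852 g/h

896.852 g/h


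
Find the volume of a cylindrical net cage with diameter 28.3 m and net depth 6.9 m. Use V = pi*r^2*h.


r = d/2 = 28.3/2 = 14.15 m
Base area = pi*r^2 = pi*14.15^2 = 629.01754 m^2
Volume = 629.01754 * 6.9 = 4340.22 m^3

4340.22 m^3


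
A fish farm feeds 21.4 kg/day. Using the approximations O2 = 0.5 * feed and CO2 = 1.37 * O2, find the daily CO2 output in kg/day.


O2 = 21.4 * 0.5 = 10.7
CO2 = 10.7 * 1.37 = 14.659

14.659 kg/day


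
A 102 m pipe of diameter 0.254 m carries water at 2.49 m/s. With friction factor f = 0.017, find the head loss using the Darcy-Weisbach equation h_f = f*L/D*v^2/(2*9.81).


v^2 = 2.49^2 = 6.2001 m^2/s^2
L/D = 102/0.254 = 401.5748
h_f = f*(L/D)*v^2/(2g) = 0.017 * 401.5748 * 6.2001 / 19.62 = 2.15732 m

2.15732 m


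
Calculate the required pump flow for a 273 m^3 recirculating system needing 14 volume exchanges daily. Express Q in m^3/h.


Daily recirculation volume = 273 m^3 * 14 = 3822 m^3/day
Flow rate Q = daily volume / 24 h = 3822 / 24 = 159.25 m^3/h

159.25 m^3/h


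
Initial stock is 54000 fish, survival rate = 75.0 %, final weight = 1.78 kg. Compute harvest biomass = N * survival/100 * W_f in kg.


Survivors = 54000 * 75.0/100 = 40500 fish
Harvest biomass = survivors * W_f = 40500 * 1.78 = 72090 kg

72090 kg


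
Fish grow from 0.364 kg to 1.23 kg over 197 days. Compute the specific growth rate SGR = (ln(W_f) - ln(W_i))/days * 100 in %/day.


ln(W_f) = ln(1.23) = 0.20701417
ln(W_i) = ln(0.364) = -1.0106014
ln(W_f) - ln(W_i) = 0.20701417 - -1.0106014 = 1.2176156
SGR = 1.2176156 / 197 * 100 = 0.618079 %/day

0.618079 %/day
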